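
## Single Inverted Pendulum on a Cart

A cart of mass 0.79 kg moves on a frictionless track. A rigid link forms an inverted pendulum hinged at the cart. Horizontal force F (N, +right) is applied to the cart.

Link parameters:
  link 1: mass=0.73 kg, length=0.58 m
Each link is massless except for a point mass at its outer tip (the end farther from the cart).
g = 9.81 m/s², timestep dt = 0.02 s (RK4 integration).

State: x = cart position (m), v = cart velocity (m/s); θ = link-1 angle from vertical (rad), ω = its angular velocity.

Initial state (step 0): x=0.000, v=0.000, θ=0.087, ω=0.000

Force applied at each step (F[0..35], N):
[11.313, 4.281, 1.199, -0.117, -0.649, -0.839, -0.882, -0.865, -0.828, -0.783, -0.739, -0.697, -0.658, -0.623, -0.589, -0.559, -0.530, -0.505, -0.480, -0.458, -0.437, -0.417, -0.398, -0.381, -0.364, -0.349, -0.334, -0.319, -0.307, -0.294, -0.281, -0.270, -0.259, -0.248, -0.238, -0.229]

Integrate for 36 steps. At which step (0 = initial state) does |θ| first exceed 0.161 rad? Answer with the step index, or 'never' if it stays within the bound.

Answer: never

Derivation:
apply F[0]=+11.313 → step 1: x=0.003, v=0.269, θ=0.083, ω=-0.434
apply F[1]=+4.281 → step 2: x=0.009, v=0.363, θ=0.073, ω=-0.569
apply F[2]=+1.199 → step 3: x=0.016, v=0.382, θ=0.061, ω=-0.578
apply F[3]=-0.117 → step 4: x=0.024, v=0.369, θ=0.050, ω=-0.537
apply F[4]=-0.649 → step 5: x=0.031, v=0.344, θ=0.040, ω=-0.480
apply F[5]=-0.839 → step 6: x=0.038, v=0.317, θ=0.031, ω=-0.420
apply F[6]=-0.882 → step 7: x=0.044, v=0.290, θ=0.023, ω=-0.365
apply F[7]=-0.865 → step 8: x=0.049, v=0.264, θ=0.016, ω=-0.314
apply F[8]=-0.828 → step 9: x=0.054, v=0.241, θ=0.010, ω=-0.269
apply F[9]=-0.783 → step 10: x=0.059, v=0.220, θ=0.005, ω=-0.230
apply F[10]=-0.739 → step 11: x=0.063, v=0.200, θ=0.001, ω=-0.196
apply F[11]=-0.697 → step 12: x=0.067, v=0.183, θ=-0.002, ω=-0.166
apply F[12]=-0.658 → step 13: x=0.070, v=0.167, θ=-0.005, ω=-0.140
apply F[13]=-0.623 → step 14: x=0.074, v=0.152, θ=-0.008, ω=-0.117
apply F[14]=-0.589 → step 15: x=0.077, v=0.139, θ=-0.010, ω=-0.097
apply F[15]=-0.559 → step 16: x=0.079, v=0.127, θ=-0.012, ω=-0.080
apply F[16]=-0.530 → step 17: x=0.082, v=0.116, θ=-0.013, ω=-0.065
apply F[17]=-0.505 → step 18: x=0.084, v=0.106, θ=-0.015, ω=-0.052
apply F[18]=-0.480 → step 19: x=0.086, v=0.096, θ=-0.015, ω=-0.041
apply F[19]=-0.458 → step 20: x=0.088, v=0.087, θ=-0.016, ω=-0.031
apply F[20]=-0.437 → step 21: x=0.089, v=0.079, θ=-0.017, ω=-0.023
apply F[21]=-0.417 → step 22: x=0.091, v=0.072, θ=-0.017, ω=-0.015
apply F[22]=-0.398 → step 23: x=0.092, v=0.065, θ=-0.017, ω=-0.009
apply F[23]=-0.381 → step 24: x=0.094, v=0.058, θ=-0.017, ω=-0.004
apply F[24]=-0.364 → step 25: x=0.095, v=0.052, θ=-0.017, ω=0.001
apply F[25]=-0.349 → step 26: x=0.096, v=0.047, θ=-0.017, ω=0.005
apply F[26]=-0.334 → step 27: x=0.097, v=0.041, θ=-0.017, ω=0.008
apply F[27]=-0.319 → step 28: x=0.097, v=0.036, θ=-0.017, ω=0.011
apply F[28]=-0.307 → step 29: x=0.098, v=0.032, θ=-0.017, ω=0.013
apply F[29]=-0.294 → step 30: x=0.099, v=0.027, θ=-0.017, ω=0.015
apply F[30]=-0.281 → step 31: x=0.099, v=0.023, θ=-0.016, ω=0.016
apply F[31]=-0.270 → step 32: x=0.100, v=0.019, θ=-0.016, ω=0.018
apply F[32]=-0.259 → step 33: x=0.100, v=0.016, θ=-0.016, ω=0.019
apply F[33]=-0.248 → step 34: x=0.100, v=0.012, θ=-0.015, ω=0.020
apply F[34]=-0.238 → step 35: x=0.100, v=0.009, θ=-0.015, ω=0.020
apply F[35]=-0.229 → step 36: x=0.100, v=0.006, θ=-0.014, ω=0.021
max |θ| = 0.087 ≤ 0.161 over all 37 states.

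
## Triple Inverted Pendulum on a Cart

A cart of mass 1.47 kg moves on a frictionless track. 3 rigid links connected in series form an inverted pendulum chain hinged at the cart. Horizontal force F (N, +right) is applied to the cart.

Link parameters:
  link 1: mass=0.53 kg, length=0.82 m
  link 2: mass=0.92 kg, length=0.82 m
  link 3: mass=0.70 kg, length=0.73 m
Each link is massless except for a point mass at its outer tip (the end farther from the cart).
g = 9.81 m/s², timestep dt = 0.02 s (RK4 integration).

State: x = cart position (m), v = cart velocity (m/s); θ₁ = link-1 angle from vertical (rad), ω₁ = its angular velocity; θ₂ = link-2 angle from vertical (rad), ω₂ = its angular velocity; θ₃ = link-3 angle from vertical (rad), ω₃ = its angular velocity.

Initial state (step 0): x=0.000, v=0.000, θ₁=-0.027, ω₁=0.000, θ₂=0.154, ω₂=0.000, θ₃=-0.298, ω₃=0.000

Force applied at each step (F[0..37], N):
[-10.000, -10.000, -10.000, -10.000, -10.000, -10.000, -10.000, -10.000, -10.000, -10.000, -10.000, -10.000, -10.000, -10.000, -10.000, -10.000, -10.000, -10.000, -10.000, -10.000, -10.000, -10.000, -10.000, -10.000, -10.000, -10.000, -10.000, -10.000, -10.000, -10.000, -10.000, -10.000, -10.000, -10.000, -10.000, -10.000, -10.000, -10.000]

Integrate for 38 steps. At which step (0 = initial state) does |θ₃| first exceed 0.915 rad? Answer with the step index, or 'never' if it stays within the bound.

apply F[0]=-10.000 → step 1: x=-0.001, v=-0.130, θ₁=-0.027, ω₁=0.046, θ₂=0.156, ω₂=0.206, θ₃=-0.300, ω₃=-0.166
apply F[1]=-10.000 → step 2: x=-0.005, v=-0.259, θ₁=-0.025, ω₁=0.092, θ₂=0.162, ω₂=0.411, θ₃=-0.305, ω₃=-0.332
apply F[2]=-10.000 → step 3: x=-0.012, v=-0.390, θ₁=-0.023, ω₁=0.139, θ₂=0.173, ω₂=0.617, θ₃=-0.313, ω₃=-0.498
apply F[3]=-10.000 → step 4: x=-0.021, v=-0.521, θ₁=-0.020, ω₁=0.188, θ₂=0.187, ω₂=0.823, θ₃=-0.325, ω₃=-0.661
apply F[4]=-10.000 → step 5: x=-0.033, v=-0.653, θ₁=-0.015, ω₁=0.241, θ₂=0.205, ω₂=1.028, θ₃=-0.339, ω₃=-0.822
apply F[5]=-10.000 → step 6: x=-0.047, v=-0.787, θ₁=-0.010, ω₁=0.298, θ₂=0.228, ω₂=1.229, θ₃=-0.357, ω₃=-0.978
apply F[6]=-10.000 → step 7: x=-0.064, v=-0.922, θ₁=-0.003, ω₁=0.362, θ₂=0.255, ω₂=1.425, θ₃=-0.378, ω₃=-1.127
apply F[7]=-10.000 → step 8: x=-0.084, v=-1.058, θ₁=0.005, ω₁=0.435, θ₂=0.285, ω₂=1.613, θ₃=-0.402, ω₃=-1.266
apply F[8]=-10.000 → step 9: x=-0.106, v=-1.195, θ₁=0.014, ω₁=0.519, θ₂=0.319, ω₂=1.791, θ₃=-0.429, ω₃=-1.393
apply F[9]=-10.000 → step 10: x=-0.132, v=-1.334, θ₁=0.025, ω₁=0.615, θ₂=0.357, ω₂=1.956, θ₃=-0.458, ω₃=-1.506
apply F[10]=-10.000 → step 11: x=-0.160, v=-1.474, θ₁=0.039, ω₁=0.726, θ₂=0.397, ω₂=2.106, θ₃=-0.489, ω₃=-1.604
apply F[11]=-10.000 → step 12: x=-0.191, v=-1.615, θ₁=0.055, ω₁=0.852, θ₂=0.441, ω₂=2.241, θ₃=-0.522, ω₃=-1.684
apply F[12]=-10.000 → step 13: x=-0.224, v=-1.757, θ₁=0.073, ω₁=0.995, θ₂=0.487, ω₂=2.358, θ₃=-0.556, ω₃=-1.747
apply F[13]=-10.000 → step 14: x=-0.261, v=-1.900, θ₁=0.095, ω₁=1.155, θ₂=0.535, ω₂=2.459, θ₃=-0.592, ω₃=-1.793
apply F[14]=-10.000 → step 15: x=-0.300, v=-2.043, θ₁=0.119, ω₁=1.334, θ₂=0.585, ω₂=2.541, θ₃=-0.628, ω₃=-1.821
apply F[15]=-10.000 → step 16: x=-0.343, v=-2.186, θ₁=0.148, ω₁=1.531, θ₂=0.636, ω₂=2.604, θ₃=-0.665, ω₃=-1.832
apply F[16]=-10.000 → step 17: x=-0.388, v=-2.329, θ₁=0.181, ω₁=1.748, θ₂=0.689, ω₂=2.647, θ₃=-0.701, ω₃=-1.825
apply F[17]=-10.000 → step 18: x=-0.436, v=-2.471, θ₁=0.218, ω₁=1.983, θ₂=0.742, ω₂=2.669, θ₃=-0.737, ω₃=-1.800
apply F[18]=-10.000 → step 19: x=-0.487, v=-2.610, θ₁=0.260, ω₁=2.238, θ₂=0.796, ω₂=2.667, θ₃=-0.773, ω₃=-1.758
apply F[19]=-10.000 → step 20: x=-0.540, v=-2.746, θ₁=0.308, ω₁=2.512, θ₂=0.849, ω₂=2.640, θ₃=-0.808, ω₃=-1.697
apply F[20]=-10.000 → step 21: x=-0.596, v=-2.874, θ₁=0.361, ω₁=2.803, θ₂=0.901, ω₂=2.585, θ₃=-0.841, ω₃=-1.616
apply F[21]=-10.000 → step 22: x=-0.655, v=-2.994, θ₁=0.420, ω₁=3.111, θ₂=0.952, ω₂=2.499, θ₃=-0.872, ω₃=-1.514
apply F[22]=-10.000 → step 23: x=-0.716, v=-3.100, θ₁=0.485, ω₁=3.433, θ₂=1.001, ω₂=2.383, θ₃=-0.901, ω₃=-1.389
apply F[23]=-10.000 → step 24: x=-0.779, v=-3.188, θ₁=0.557, ω₁=3.766, θ₂=1.047, ω₂=2.235, θ₃=-0.928, ω₃=-1.238
apply F[24]=-10.000 → step 25: x=-0.843, v=-3.253, θ₁=0.636, ω₁=4.106, θ₂=1.090, ω₂=2.059, θ₃=-0.951, ω₃=-1.058
apply F[25]=-10.000 → step 26: x=-0.909, v=-3.287, θ₁=0.722, ω₁=4.446, θ₂=1.129, ω₂=1.864, θ₃=-0.970, ω₃=-0.844
apply F[26]=-10.000 → step 27: x=-0.975, v=-3.284, θ₁=0.814, ω₁=4.778, θ₂=1.164, ω₂=1.662, θ₃=-0.984, ω₃=-0.594
apply F[27]=-10.000 → step 28: x=-1.040, v=-3.239, θ₁=0.913, ω₁=5.094, θ₂=1.196, ω₂=1.472, θ₃=-0.993, ω₃=-0.303
apply F[28]=-10.000 → step 29: x=-1.104, v=-3.147, θ₁=1.017, ω₁=5.381, θ₂=1.224, ω₂=1.320, θ₃=-0.996, ω₃=0.030
apply F[29]=-10.000 → step 30: x=-1.165, v=-3.008, θ₁=1.128, ω₁=5.629, θ₂=1.249, ω₂=1.235, θ₃=-0.992, ω₃=0.402
apply F[30]=-10.000 → step 31: x=-1.224, v=-2.826, θ₁=1.242, ω₁=5.828, θ₂=1.274, ω₂=1.242, θ₃=-0.980, ω₃=0.806
apply F[31]=-10.000 → step 32: x=-1.278, v=-2.610, θ₁=1.360, ω₁=5.976, θ₂=1.299, ω₂=1.359, θ₃=-0.959, ω₃=1.235
apply F[32]=-10.000 → step 33: x=-1.328, v=-2.370, θ₁=1.481, ω₁=6.074, θ₂=1.329, ω₂=1.591, θ₃=-0.930, ω₃=1.679
apply F[33]=-10.000 → step 34: x=-1.373, v=-2.117, θ₁=1.603, ω₁=6.128, θ₂=1.364, ω₂=1.937, θ₃=-0.892, ω₃=2.131
apply F[34]=-10.000 → step 35: x=-1.413, v=-1.858, θ₁=1.726, ω₁=6.142, θ₂=1.407, ω₂=2.387, θ₃=-0.845, ω₃=2.593
apply F[35]=-10.000 → step 36: x=-1.447, v=-1.597, θ₁=1.848, ω₁=6.117, θ₂=1.460, ω₂=2.932, θ₃=-0.788, ω₃=3.067
apply F[36]=-10.000 → step 37: x=-1.477, v=-1.337, θ₁=1.970, ω₁=6.047, θ₂=1.525, ω₂=3.562, θ₃=-0.722, ω₃=3.564
apply F[37]=-10.000 → step 38: x=-1.501, v=-1.080, θ₁=2.090, ω₁=5.924, θ₂=1.603, ω₂=4.273, θ₃=-0.645, ω₃=4.098
|θ₃| = 0.928 > 0.915 first at step 24.

Answer: 24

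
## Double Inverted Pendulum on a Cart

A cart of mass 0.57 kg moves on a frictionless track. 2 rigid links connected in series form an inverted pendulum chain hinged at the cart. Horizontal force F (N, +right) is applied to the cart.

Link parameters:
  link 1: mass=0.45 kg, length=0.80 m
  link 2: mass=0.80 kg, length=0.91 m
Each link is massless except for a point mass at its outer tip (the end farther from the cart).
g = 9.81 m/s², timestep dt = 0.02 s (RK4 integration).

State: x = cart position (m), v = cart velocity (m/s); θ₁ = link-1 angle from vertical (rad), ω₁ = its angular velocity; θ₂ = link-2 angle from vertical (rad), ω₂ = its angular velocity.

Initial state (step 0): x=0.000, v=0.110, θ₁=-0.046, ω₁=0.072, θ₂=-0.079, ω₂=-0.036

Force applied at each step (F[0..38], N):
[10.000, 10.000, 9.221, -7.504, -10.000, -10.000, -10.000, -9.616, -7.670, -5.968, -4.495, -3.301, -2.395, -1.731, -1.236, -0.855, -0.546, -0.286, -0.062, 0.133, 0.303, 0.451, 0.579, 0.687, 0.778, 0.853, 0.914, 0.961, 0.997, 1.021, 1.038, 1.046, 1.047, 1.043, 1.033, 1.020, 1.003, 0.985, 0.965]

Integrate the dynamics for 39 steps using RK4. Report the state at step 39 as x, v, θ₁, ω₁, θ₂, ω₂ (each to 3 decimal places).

apply F[0]=+10.000 → step 1: x=0.006, v=0.479, θ₁=-0.049, ω₁=-0.387, θ₂=-0.080, ω₂=-0.054
apply F[1]=+10.000 → step 2: x=0.019, v=0.850, θ₁=-0.062, ω₁=-0.854, θ₂=-0.081, ω₂=-0.067
apply F[2]=+9.221 → step 3: x=0.040, v=1.197, θ₁=-0.083, ω₁=-1.301, θ₂=-0.083, ω₂=-0.072
apply F[3]=-7.504 → step 4: x=0.061, v=0.975, θ₁=-0.107, ω₁=-1.053, θ₂=-0.084, ω₂=-0.065
apply F[4]=-10.000 → step 5: x=0.078, v=0.679, θ₁=-0.124, ω₁=-0.729, θ₂=-0.085, ω₂=-0.044
apply F[5]=-10.000 → step 6: x=0.089, v=0.392, θ₁=-0.136, ω₁=-0.428, θ₂=-0.086, ω₂=-0.013
apply F[6]=-10.000 → step 7: x=0.094, v=0.111, θ₁=-0.142, ω₁=-0.142, θ₂=-0.085, ω₂=0.025
apply F[7]=-9.616 → step 8: x=0.093, v=-0.154, θ₁=-0.142, ω₁=0.123, θ₂=-0.085, ω₂=0.065
apply F[8]=-7.670 → step 9: x=0.088, v=-0.356, θ₁=-0.137, ω₁=0.311, θ₂=-0.083, ω₂=0.103
apply F[9]=-5.968 → step 10: x=0.079, v=-0.504, θ₁=-0.130, ω₁=0.437, θ₂=-0.081, ω₂=0.136
apply F[10]=-4.495 → step 11: x=0.068, v=-0.606, θ₁=-0.120, ω₁=0.512, θ₂=-0.078, ω₂=0.165
apply F[11]=-3.301 → step 12: x=0.056, v=-0.672, θ₁=-0.110, ω₁=0.549, θ₂=-0.074, ω₂=0.188
apply F[12]=-2.395 → step 13: x=0.042, v=-0.712, θ₁=-0.099, ω₁=0.559, θ₂=-0.070, ω₂=0.208
apply F[13]=-1.731 → step 14: x=0.027, v=-0.734, θ₁=-0.088, ω₁=0.552, θ₂=-0.066, ω₂=0.222
apply F[14]=-1.236 → step 15: x=0.013, v=-0.743, θ₁=-0.077, ω₁=0.536, θ₂=-0.061, ω₂=0.233
apply F[15]=-0.855 → step 16: x=-0.002, v=-0.743, θ₁=-0.066, ω₁=0.513, θ₂=-0.056, ω₂=0.241
apply F[16]=-0.546 → step 17: x=-0.017, v=-0.736, θ₁=-0.056, ω₁=0.487, θ₂=-0.052, ω₂=0.245
apply F[17]=-0.286 → step 18: x=-0.032, v=-0.725, θ₁=-0.047, ω₁=0.458, θ₂=-0.047, ω₂=0.247
apply F[18]=-0.062 → step 19: x=-0.046, v=-0.709, θ₁=-0.038, ω₁=0.429, θ₂=-0.042, ω₂=0.246
apply F[19]=+0.133 → step 20: x=-0.060, v=-0.690, θ₁=-0.030, ω₁=0.399, θ₂=-0.037, ω₂=0.242
apply F[20]=+0.303 → step 21: x=-0.074, v=-0.668, θ₁=-0.022, ω₁=0.370, θ₂=-0.032, ω₂=0.237
apply F[21]=+0.451 → step 22: x=-0.087, v=-0.645, θ₁=-0.015, ω₁=0.340, θ₂=-0.027, ω₂=0.231
apply F[22]=+0.579 → step 23: x=-0.099, v=-0.619, θ₁=-0.009, ω₁=0.311, θ₂=-0.023, ω₂=0.223
apply F[23]=+0.687 → step 24: x=-0.111, v=-0.593, θ₁=-0.003, ω₁=0.283, θ₂=-0.018, ω₂=0.214
apply F[24]=+0.778 → step 25: x=-0.123, v=-0.566, θ₁=0.003, ω₁=0.257, θ₂=-0.014, ω₂=0.204
apply F[25]=+0.853 → step 26: x=-0.134, v=-0.538, θ₁=0.008, ω₁=0.231, θ₂=-0.010, ω₂=0.194
apply F[26]=+0.914 → step 27: x=-0.145, v=-0.510, θ₁=0.012, ω₁=0.206, θ₂=-0.006, ω₂=0.183
apply F[27]=+0.961 → step 28: x=-0.154, v=-0.482, θ₁=0.016, ω₁=0.183, θ₂=-0.003, ω₂=0.172
apply F[28]=+0.997 → step 29: x=-0.164, v=-0.455, θ₁=0.019, ω₁=0.161, θ₂=0.000, ω₂=0.161
apply F[29]=+1.021 → step 30: x=-0.173, v=-0.428, θ₁=0.022, ω₁=0.141, θ₂=0.004, ω₂=0.149
apply F[30]=+1.038 → step 31: x=-0.181, v=-0.402, θ₁=0.025, ω₁=0.122, θ₂=0.006, ω₂=0.138
apply F[31]=+1.046 → step 32: x=-0.189, v=-0.377, θ₁=0.027, ω₁=0.105, θ₂=0.009, ω₂=0.127
apply F[32]=+1.047 → step 33: x=-0.196, v=-0.352, θ₁=0.029, ω₁=0.089, θ₂=0.011, ω₂=0.116
apply F[33]=+1.043 → step 34: x=-0.203, v=-0.328, θ₁=0.031, ω₁=0.075, θ₂=0.014, ω₂=0.106
apply F[34]=+1.033 → step 35: x=-0.209, v=-0.306, θ₁=0.032, ω₁=0.061, θ₂=0.016, ω₂=0.096
apply F[35]=+1.020 → step 36: x=-0.215, v=-0.284, θ₁=0.033, ω₁=0.049, θ₂=0.018, ω₂=0.086
apply F[36]=+1.003 → step 37: x=-0.221, v=-0.263, θ₁=0.034, ω₁=0.038, θ₂=0.019, ω₂=0.077
apply F[37]=+0.985 → step 38: x=-0.226, v=-0.244, θ₁=0.035, ω₁=0.029, θ₂=0.021, ω₂=0.068
apply F[38]=+0.965 → step 39: x=-0.230, v=-0.225, θ₁=0.035, ω₁=0.020, θ₂=0.022, ω₂=0.060

Answer: x=-0.230, v=-0.225, θ₁=0.035, ω₁=0.020, θ₂=0.022, ω₂=0.060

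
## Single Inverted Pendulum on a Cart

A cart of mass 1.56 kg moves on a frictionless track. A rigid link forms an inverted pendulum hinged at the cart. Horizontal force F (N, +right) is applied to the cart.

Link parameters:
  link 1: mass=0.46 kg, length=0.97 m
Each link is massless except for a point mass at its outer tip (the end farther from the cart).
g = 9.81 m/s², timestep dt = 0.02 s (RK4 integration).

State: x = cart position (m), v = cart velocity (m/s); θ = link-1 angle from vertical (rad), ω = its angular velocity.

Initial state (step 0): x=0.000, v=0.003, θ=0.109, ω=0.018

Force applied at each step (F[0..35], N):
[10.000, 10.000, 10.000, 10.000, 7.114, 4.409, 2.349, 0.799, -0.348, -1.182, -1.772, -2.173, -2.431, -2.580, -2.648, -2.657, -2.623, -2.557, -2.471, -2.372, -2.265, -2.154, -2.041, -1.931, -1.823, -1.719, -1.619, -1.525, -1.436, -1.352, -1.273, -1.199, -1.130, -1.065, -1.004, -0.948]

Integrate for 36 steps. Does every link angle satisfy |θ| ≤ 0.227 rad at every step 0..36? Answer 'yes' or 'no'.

apply F[0]=+10.000 → step 1: x=0.001, v=0.125, θ=0.108, ω=-0.085
apply F[1]=+10.000 → step 2: x=0.005, v=0.246, θ=0.106, ω=-0.188
apply F[2]=+10.000 → step 3: x=0.011, v=0.368, θ=0.101, ω=-0.292
apply F[3]=+10.000 → step 4: x=0.020, v=0.490, θ=0.094, ω=-0.398
apply F[4]=+7.114 → step 5: x=0.030, v=0.576, θ=0.085, ω=-0.468
apply F[5]=+4.409 → step 6: x=0.042, v=0.628, θ=0.076, ω=-0.505
apply F[6]=+2.349 → step 7: x=0.055, v=0.654, θ=0.065, ω=-0.517
apply F[7]=+0.799 → step 8: x=0.068, v=0.661, θ=0.055, ω=-0.512
apply F[8]=-0.348 → step 9: x=0.082, v=0.654, θ=0.045, ω=-0.495
apply F[9]=-1.182 → step 10: x=0.094, v=0.637, θ=0.035, ω=-0.469
apply F[10]=-1.772 → step 11: x=0.107, v=0.612, θ=0.026, ω=-0.437
apply F[11]=-2.173 → step 12: x=0.119, v=0.583, θ=0.018, ω=-0.403
apply F[12]=-2.431 → step 13: x=0.130, v=0.551, θ=0.010, ω=-0.367
apply F[13]=-2.580 → step 14: x=0.141, v=0.518, θ=0.003, ω=-0.331
apply F[14]=-2.648 → step 15: x=0.151, v=0.484, θ=-0.003, ω=-0.296
apply F[15]=-2.657 → step 16: x=0.160, v=0.450, θ=-0.009, ω=-0.263
apply F[16]=-2.623 → step 17: x=0.169, v=0.417, θ=-0.014, ω=-0.231
apply F[17]=-2.557 → step 18: x=0.177, v=0.385, θ=-0.018, ω=-0.201
apply F[18]=-2.471 → step 19: x=0.184, v=0.355, θ=-0.022, ω=-0.174
apply F[19]=-2.372 → step 20: x=0.191, v=0.325, θ=-0.025, ω=-0.148
apply F[20]=-2.265 → step 21: x=0.197, v=0.298, θ=-0.028, ω=-0.125
apply F[21]=-2.154 → step 22: x=0.203, v=0.272, θ=-0.030, ω=-0.104
apply F[22]=-2.041 → step 23: x=0.208, v=0.248, θ=-0.032, ω=-0.086
apply F[23]=-1.931 → step 24: x=0.213, v=0.225, θ=-0.033, ω=-0.069
apply F[24]=-1.823 → step 25: x=0.217, v=0.203, θ=-0.035, ω=-0.053
apply F[25]=-1.719 → step 26: x=0.221, v=0.183, θ=-0.035, ω=-0.040
apply F[26]=-1.619 → step 27: x=0.225, v=0.165, θ=-0.036, ω=-0.028
apply F[27]=-1.525 → step 28: x=0.228, v=0.147, θ=-0.037, ω=-0.017
apply F[28]=-1.436 → step 29: x=0.231, v=0.131, θ=-0.037, ω=-0.008
apply F[29]=-1.352 → step 30: x=0.233, v=0.116, θ=-0.037, ω=0.000
apply F[30]=-1.273 → step 31: x=0.235, v=0.102, θ=-0.037, ω=0.007
apply F[31]=-1.199 → step 32: x=0.237, v=0.088, θ=-0.037, ω=0.014
apply F[32]=-1.130 → step 33: x=0.239, v=0.076, θ=-0.036, ω=0.019
apply F[33]=-1.065 → step 34: x=0.240, v=0.064, θ=-0.036, ω=0.024
apply F[34]=-1.004 → step 35: x=0.241, v=0.054, θ=-0.035, ω=0.028
apply F[35]=-0.948 → step 36: x=0.242, v=0.043, θ=-0.035, ω=0.031
Max |angle| over trajectory = 0.109 rad; bound = 0.227 → within bound.

Answer: yes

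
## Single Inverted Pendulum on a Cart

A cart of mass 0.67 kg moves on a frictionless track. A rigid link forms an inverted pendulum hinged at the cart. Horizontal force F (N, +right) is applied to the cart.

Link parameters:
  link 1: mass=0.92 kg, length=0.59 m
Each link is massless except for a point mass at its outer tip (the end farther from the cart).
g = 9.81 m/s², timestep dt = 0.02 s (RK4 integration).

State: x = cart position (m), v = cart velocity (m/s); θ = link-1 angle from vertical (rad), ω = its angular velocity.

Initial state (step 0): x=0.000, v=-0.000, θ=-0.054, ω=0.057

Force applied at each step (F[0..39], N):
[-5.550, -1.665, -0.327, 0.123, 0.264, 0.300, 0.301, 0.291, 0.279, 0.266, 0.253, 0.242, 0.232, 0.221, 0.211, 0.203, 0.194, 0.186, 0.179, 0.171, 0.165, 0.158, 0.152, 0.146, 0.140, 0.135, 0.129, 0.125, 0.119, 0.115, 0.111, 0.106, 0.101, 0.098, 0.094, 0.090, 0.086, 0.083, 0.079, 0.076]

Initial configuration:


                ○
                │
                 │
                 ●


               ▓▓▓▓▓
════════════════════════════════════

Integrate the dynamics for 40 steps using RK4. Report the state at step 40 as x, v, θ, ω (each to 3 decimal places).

apply F[0]=-5.550 → step 1: x=-0.002, v=-0.151, θ=-0.050, ω=0.295
apply F[1]=-1.665 → step 2: x=-0.005, v=-0.188, θ=-0.044, ω=0.342
apply F[2]=-0.327 → step 3: x=-0.009, v=-0.187, θ=-0.037, ω=0.326
apply F[3]=+0.123 → step 4: x=-0.012, v=-0.174, θ=-0.031, ω=0.293
apply F[4]=+0.264 → step 5: x=-0.016, v=-0.158, θ=-0.026, ω=0.257
apply F[5]=+0.300 → step 6: x=-0.019, v=-0.143, θ=-0.021, ω=0.224
apply F[6]=+0.301 → step 7: x=-0.021, v=-0.129, θ=-0.017, ω=0.194
apply F[7]=+0.291 → step 8: x=-0.024, v=-0.117, θ=-0.013, ω=0.167
apply F[8]=+0.279 → step 9: x=-0.026, v=-0.105, θ=-0.010, ω=0.144
apply F[9]=+0.266 → step 10: x=-0.028, v=-0.095, θ=-0.007, ω=0.124
apply F[10]=+0.253 → step 11: x=-0.030, v=-0.086, θ=-0.005, ω=0.106
apply F[11]=+0.242 → step 12: x=-0.031, v=-0.077, θ=-0.003, ω=0.091
apply F[12]=+0.232 → step 13: x=-0.033, v=-0.070, θ=-0.001, ω=0.077
apply F[13]=+0.221 → step 14: x=-0.034, v=-0.063, θ=-0.000, ω=0.065
apply F[14]=+0.211 → step 15: x=-0.035, v=-0.057, θ=0.001, ω=0.055
apply F[15]=+0.203 → step 16: x=-0.036, v=-0.051, θ=0.002, ω=0.046
apply F[16]=+0.194 → step 17: x=-0.037, v=-0.046, θ=0.003, ω=0.039
apply F[17]=+0.186 → step 18: x=-0.038, v=-0.041, θ=0.004, ω=0.032
apply F[18]=+0.179 → step 19: x=-0.039, v=-0.037, θ=0.004, ω=0.026
apply F[19]=+0.171 → step 20: x=-0.040, v=-0.033, θ=0.005, ω=0.021
apply F[20]=+0.165 → step 21: x=-0.040, v=-0.030, θ=0.005, ω=0.017
apply F[21]=+0.158 → step 22: x=-0.041, v=-0.026, θ=0.005, ω=0.013
apply F[22]=+0.152 → step 23: x=-0.041, v=-0.023, θ=0.006, ω=0.010
apply F[23]=+0.146 → step 24: x=-0.042, v=-0.021, θ=0.006, ω=0.007
apply F[24]=+0.140 → step 25: x=-0.042, v=-0.018, θ=0.006, ω=0.004
apply F[25]=+0.135 → step 26: x=-0.043, v=-0.016, θ=0.006, ω=0.002
apply F[26]=+0.129 → step 27: x=-0.043, v=-0.013, θ=0.006, ω=0.000
apply F[27]=+0.125 → step 28: x=-0.043, v=-0.011, θ=0.006, ω=-0.001
apply F[28]=+0.119 → step 29: x=-0.043, v=-0.009, θ=0.006, ω=-0.002
apply F[29]=+0.115 → step 30: x=-0.044, v=-0.008, θ=0.006, ω=-0.003
apply F[30]=+0.111 → step 31: x=-0.044, v=-0.006, θ=0.006, ω=-0.004
apply F[31]=+0.106 → step 32: x=-0.044, v=-0.004, θ=0.006, ω=-0.005
apply F[32]=+0.101 → step 33: x=-0.044, v=-0.003, θ=0.006, ω=-0.006
apply F[33]=+0.098 → step 34: x=-0.044, v=-0.001, θ=0.006, ω=-0.006
apply F[34]=+0.094 → step 35: x=-0.044, v=-0.000, θ=0.005, ω=-0.007
apply F[35]=+0.090 → step 36: x=-0.044, v=0.001, θ=0.005, ω=-0.007
apply F[36]=+0.086 → step 37: x=-0.044, v=0.002, θ=0.005, ω=-0.007
apply F[37]=+0.083 → step 38: x=-0.044, v=0.003, θ=0.005, ω=-0.008
apply F[38]=+0.079 → step 39: x=-0.044, v=0.005, θ=0.005, ω=-0.008
apply F[39]=+0.076 → step 40: x=-0.044, v=0.005, θ=0.005, ω=-0.008

Answer: x=-0.044, v=0.005, θ=0.005, ω=-0.008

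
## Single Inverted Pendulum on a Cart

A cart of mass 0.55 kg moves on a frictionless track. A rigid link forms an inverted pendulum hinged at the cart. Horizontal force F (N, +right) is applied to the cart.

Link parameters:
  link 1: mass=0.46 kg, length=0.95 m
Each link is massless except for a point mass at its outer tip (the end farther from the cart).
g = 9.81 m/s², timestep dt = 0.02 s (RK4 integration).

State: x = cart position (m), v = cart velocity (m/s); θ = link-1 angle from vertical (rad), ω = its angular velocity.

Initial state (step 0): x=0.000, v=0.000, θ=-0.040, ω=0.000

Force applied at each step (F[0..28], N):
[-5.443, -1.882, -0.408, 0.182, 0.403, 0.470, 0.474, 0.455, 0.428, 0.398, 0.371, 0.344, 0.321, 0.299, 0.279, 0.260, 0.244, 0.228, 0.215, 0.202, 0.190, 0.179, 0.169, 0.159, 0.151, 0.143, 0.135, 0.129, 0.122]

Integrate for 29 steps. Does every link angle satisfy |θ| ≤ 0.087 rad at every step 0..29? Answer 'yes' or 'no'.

apply F[0]=-5.443 → step 1: x=-0.002, v=-0.191, θ=-0.038, ω=0.193
apply F[1]=-1.882 → step 2: x=-0.006, v=-0.254, θ=-0.034, ω=0.251
apply F[2]=-0.408 → step 3: x=-0.012, v=-0.263, θ=-0.029, ω=0.255
apply F[3]=+0.182 → step 4: x=-0.017, v=-0.253, θ=-0.024, ω=0.238
apply F[4]=+0.403 → step 5: x=-0.022, v=-0.235, θ=-0.019, ω=0.215
apply F[5]=+0.470 → step 6: x=-0.026, v=-0.215, θ=-0.015, ω=0.190
apply F[6]=+0.474 → step 7: x=-0.030, v=-0.195, θ=-0.011, ω=0.167
apply F[7]=+0.455 → step 8: x=-0.034, v=-0.177, θ=-0.008, ω=0.146
apply F[8]=+0.428 → step 9: x=-0.037, v=-0.160, θ=-0.006, ω=0.127
apply F[9]=+0.398 → step 10: x=-0.040, v=-0.145, θ=-0.003, ω=0.110
apply F[10]=+0.371 → step 11: x=-0.043, v=-0.131, θ=-0.001, ω=0.095
apply F[11]=+0.344 → step 12: x=-0.046, v=-0.119, θ=0.001, ω=0.082
apply F[12]=+0.321 → step 13: x=-0.048, v=-0.107, θ=0.002, ω=0.070
apply F[13]=+0.299 → step 14: x=-0.050, v=-0.097, θ=0.003, ω=0.060
apply F[14]=+0.279 → step 15: x=-0.052, v=-0.087, θ=0.005, ω=0.051
apply F[15]=+0.260 → step 16: x=-0.053, v=-0.079, θ=0.005, ω=0.043
apply F[16]=+0.244 → step 17: x=-0.055, v=-0.071, θ=0.006, ω=0.035
apply F[17]=+0.228 → step 18: x=-0.056, v=-0.064, θ=0.007, ω=0.029
apply F[18]=+0.215 → step 19: x=-0.057, v=-0.057, θ=0.007, ω=0.024
apply F[19]=+0.202 → step 20: x=-0.058, v=-0.051, θ=0.008, ω=0.019
apply F[20]=+0.190 → step 21: x=-0.059, v=-0.045, θ=0.008, ω=0.015
apply F[21]=+0.179 → step 22: x=-0.060, v=-0.040, θ=0.008, ω=0.011
apply F[22]=+0.169 → step 23: x=-0.061, v=-0.035, θ=0.009, ω=0.008
apply F[23]=+0.159 → step 24: x=-0.062, v=-0.031, θ=0.009, ω=0.005
apply F[24]=+0.151 → step 25: x=-0.062, v=-0.027, θ=0.009, ω=0.002
apply F[25]=+0.143 → step 26: x=-0.063, v=-0.023, θ=0.009, ω=0.000
apply F[26]=+0.135 → step 27: x=-0.063, v=-0.020, θ=0.009, ω=-0.002
apply F[27]=+0.129 → step 28: x=-0.064, v=-0.016, θ=0.009, ω=-0.003
apply F[28]=+0.122 → step 29: x=-0.064, v=-0.013, θ=0.009, ω=-0.005
Max |angle| over trajectory = 0.040 rad; bound = 0.087 → within bound.

Answer: yes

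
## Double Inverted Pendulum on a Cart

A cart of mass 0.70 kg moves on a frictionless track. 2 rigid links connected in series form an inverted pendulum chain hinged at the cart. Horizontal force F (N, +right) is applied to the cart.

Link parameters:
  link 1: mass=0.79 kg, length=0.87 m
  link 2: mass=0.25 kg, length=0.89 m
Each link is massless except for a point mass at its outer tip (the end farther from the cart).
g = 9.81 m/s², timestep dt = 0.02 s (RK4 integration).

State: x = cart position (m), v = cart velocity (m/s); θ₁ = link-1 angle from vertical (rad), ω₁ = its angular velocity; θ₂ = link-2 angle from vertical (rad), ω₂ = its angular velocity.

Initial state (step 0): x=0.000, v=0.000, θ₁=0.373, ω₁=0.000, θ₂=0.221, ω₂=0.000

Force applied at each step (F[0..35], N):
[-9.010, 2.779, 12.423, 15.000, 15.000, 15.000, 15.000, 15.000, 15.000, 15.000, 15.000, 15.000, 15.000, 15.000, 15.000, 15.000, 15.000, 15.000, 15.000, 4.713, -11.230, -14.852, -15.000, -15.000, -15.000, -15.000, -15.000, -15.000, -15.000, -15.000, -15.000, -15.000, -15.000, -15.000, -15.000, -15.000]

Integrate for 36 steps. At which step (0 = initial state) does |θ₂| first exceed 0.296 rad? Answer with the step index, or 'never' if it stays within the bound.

apply F[0]=-9.010 → step 1: x=-0.003, v=-0.297, θ₁=0.377, ω₁=0.404, θ₂=0.221, ω₂=-0.016
apply F[1]=+2.779 → step 2: x=-0.009, v=-0.312, θ₁=0.386, ω₁=0.514, θ₂=0.220, ω₂=-0.057
apply F[2]=+12.423 → step 3: x=-0.013, v=-0.102, θ₁=0.395, ω₁=0.392, θ₂=0.218, ω₂=-0.122
apply F[3]=+15.000 → step 4: x=-0.013, v=0.165, θ₁=0.401, ω₁=0.215, θ₂=0.215, ω₂=-0.196
apply F[4]=+15.000 → step 5: x=-0.007, v=0.430, θ₁=0.404, ω₁=0.042, θ₂=0.210, ω₂=-0.275
apply F[5]=+15.000 → step 6: x=0.005, v=0.695, θ₁=0.403, ω₁=-0.130, θ₂=0.204, ω₂=-0.356
apply F[6]=+15.000 → step 7: x=0.021, v=0.961, θ₁=0.399, ω₁=-0.304, θ₂=0.196, ω₂=-0.438
apply F[7]=+15.000 → step 8: x=0.043, v=1.231, θ₁=0.391, ω₁=-0.484, θ₂=0.187, ω₂=-0.521
apply F[8]=+15.000 → step 9: x=0.071, v=1.507, θ₁=0.379, ω₁=-0.673, θ₂=0.175, ω₂=-0.604
apply F[9]=+15.000 → step 10: x=0.103, v=1.789, θ₁=0.364, ω₁=-0.875, θ₂=0.162, ω₂=-0.684
apply F[10]=+15.000 → step 11: x=0.142, v=2.082, θ₁=0.344, ω₁=-1.094, θ₂=0.148, ω₂=-0.761
apply F[11]=+15.000 → step 12: x=0.187, v=2.388, θ₁=0.320, ω₁=-1.336, θ₂=0.132, ω₂=-0.833
apply F[12]=+15.000 → step 13: x=0.238, v=2.709, θ₁=0.291, ω₁=-1.605, θ₂=0.115, ω₂=-0.897
apply F[13]=+15.000 → step 14: x=0.295, v=3.048, θ₁=0.256, ω₁=-1.907, θ₂=0.096, ω₂=-0.952
apply F[14]=+15.000 → step 15: x=0.360, v=3.409, θ₁=0.214, ω₁=-2.248, θ₂=0.077, ω₂=-0.995
apply F[15]=+15.000 → step 16: x=0.432, v=3.794, θ₁=0.165, ω₁=-2.633, θ₂=0.057, ω₂=-1.023
apply F[16]=+15.000 → step 17: x=0.512, v=4.201, θ₁=0.108, ω₁=-3.062, θ₂=0.036, ω₂=-1.038
apply F[17]=+15.000 → step 18: x=0.600, v=4.625, θ₁=0.043, ω₁=-3.531, θ₂=0.015, ω₂=-1.041
apply F[18]=+15.000 → step 19: x=0.697, v=5.053, θ₁=-0.033, ω₁=-4.021, θ₂=-0.006, ω₂=-1.041
apply F[19]=+4.713 → step 20: x=0.799, v=5.175, θ₁=-0.115, ω₁=-4.175, θ₂=-0.027, ω₂=-1.051
apply F[20]=-11.230 → step 21: x=0.899, v=4.846, θ₁=-0.195, ω₁=-3.834, θ₂=-0.048, ω₂=-1.057
apply F[21]=-14.852 → step 22: x=0.992, v=4.439, θ₁=-0.268, ω₁=-3.433, θ₂=-0.069, ω₂=-1.044
apply F[22]=-15.000 → step 23: x=1.077, v=4.059, θ₁=-0.333, ω₁=-3.090, θ₂=-0.089, ω₂=-1.008
apply F[23]=-15.000 → step 24: x=1.155, v=3.709, θ₁=-0.392, ω₁=-2.807, θ₂=-0.109, ω₂=-0.951
apply F[24]=-15.000 → step 25: x=1.226, v=3.387, θ₁=-0.445, ω₁=-2.577, θ₂=-0.127, ω₂=-0.874
apply F[25]=-15.000 → step 26: x=1.290, v=3.089, θ₁=-0.495, ω₁=-2.394, θ₂=-0.144, ω₂=-0.780
apply F[26]=-15.000 → step 27: x=1.349, v=2.811, θ₁=-0.541, ω₁=-2.252, θ₂=-0.158, ω₂=-0.671
apply F[27]=-15.000 → step 28: x=1.403, v=2.549, θ₁=-0.585, ω₁=-2.145, θ₂=-0.171, ω₂=-0.550
apply F[28]=-15.000 → step 29: x=1.451, v=2.300, θ₁=-0.627, ω₁=-2.068, θ₂=-0.180, ω₂=-0.419
apply F[29]=-15.000 → step 30: x=1.495, v=2.063, θ₁=-0.668, ω₁=-2.017, θ₂=-0.187, ω₂=-0.278
apply F[30]=-15.000 → step 31: x=1.534, v=1.834, θ₁=-0.708, ω₁=-1.989, θ₂=-0.191, ω₂=-0.128
apply F[31]=-15.000 → step 32: x=1.568, v=1.612, θ₁=-0.748, ω₁=-1.982, θ₂=-0.192, ω₂=0.030
apply F[32]=-15.000 → step 33: x=1.598, v=1.394, θ₁=-0.788, ω₁=-1.992, θ₂=-0.190, ω₂=0.194
apply F[33]=-15.000 → step 34: x=1.624, v=1.180, θ₁=-0.828, ω₁=-2.019, θ₂=-0.184, ω₂=0.366
apply F[34]=-15.000 → step 35: x=1.646, v=0.966, θ₁=-0.868, ω₁=-2.059, θ₂=-0.175, ω₂=0.543
apply F[35]=-15.000 → step 36: x=1.663, v=0.753, θ₁=-0.910, ω₁=-2.112, θ₂=-0.163, ω₂=0.724
max |θ₂| = 0.221 ≤ 0.296 over all 37 states.

Answer: never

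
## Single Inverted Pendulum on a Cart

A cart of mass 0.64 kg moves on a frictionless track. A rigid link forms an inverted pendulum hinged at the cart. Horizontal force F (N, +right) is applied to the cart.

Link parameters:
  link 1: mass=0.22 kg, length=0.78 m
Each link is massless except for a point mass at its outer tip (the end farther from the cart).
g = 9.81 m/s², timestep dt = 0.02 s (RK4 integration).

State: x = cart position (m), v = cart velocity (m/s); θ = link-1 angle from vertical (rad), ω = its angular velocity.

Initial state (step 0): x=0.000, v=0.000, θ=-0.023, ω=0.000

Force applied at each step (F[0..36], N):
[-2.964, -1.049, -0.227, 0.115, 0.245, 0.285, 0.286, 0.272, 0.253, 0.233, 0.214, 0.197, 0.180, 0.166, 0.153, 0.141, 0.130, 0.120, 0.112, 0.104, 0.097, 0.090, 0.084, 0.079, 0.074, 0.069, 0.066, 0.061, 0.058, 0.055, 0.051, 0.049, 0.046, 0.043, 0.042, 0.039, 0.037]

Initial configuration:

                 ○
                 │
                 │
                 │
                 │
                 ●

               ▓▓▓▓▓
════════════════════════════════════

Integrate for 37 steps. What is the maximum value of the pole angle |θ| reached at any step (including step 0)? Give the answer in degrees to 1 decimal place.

apply F[0]=-2.964 → step 1: x=-0.001, v=-0.091, θ=-0.022, ω=0.111
apply F[1]=-1.049 → step 2: x=-0.003, v=-0.122, θ=-0.019, ω=0.146
apply F[2]=-0.227 → step 3: x=-0.006, v=-0.128, θ=-0.016, ω=0.149
apply F[3]=+0.115 → step 4: x=-0.008, v=-0.124, θ=-0.013, ω=0.140
apply F[4]=+0.245 → step 5: x=-0.010, v=-0.115, θ=-0.011, ω=0.126
apply F[5]=+0.285 → step 6: x=-0.013, v=-0.106, θ=-0.008, ω=0.111
apply F[6]=+0.286 → step 7: x=-0.015, v=-0.096, θ=-0.006, ω=0.097
apply F[7]=+0.272 → step 8: x=-0.017, v=-0.087, θ=-0.005, ω=0.084
apply F[8]=+0.253 → step 9: x=-0.018, v=-0.079, θ=-0.003, ω=0.073
apply F[9]=+0.233 → step 10: x=-0.020, v=-0.072, θ=-0.002, ω=0.063
apply F[10]=+0.214 → step 11: x=-0.021, v=-0.065, θ=-0.000, ω=0.054
apply F[11]=+0.197 → step 12: x=-0.022, v=-0.059, θ=0.000, ω=0.046
apply F[12]=+0.180 → step 13: x=-0.023, v=-0.053, θ=0.001, ω=0.039
apply F[13]=+0.166 → step 14: x=-0.024, v=-0.048, θ=0.002, ω=0.033
apply F[14]=+0.153 → step 15: x=-0.025, v=-0.044, θ=0.003, ω=0.028
apply F[15]=+0.141 → step 16: x=-0.026, v=-0.039, θ=0.003, ω=0.023
apply F[16]=+0.130 → step 17: x=-0.027, v=-0.036, θ=0.004, ω=0.019
apply F[17]=+0.120 → step 18: x=-0.028, v=-0.032, θ=0.004, ω=0.015
apply F[18]=+0.112 → step 19: x=-0.028, v=-0.029, θ=0.004, ω=0.012
apply F[19]=+0.104 → step 20: x=-0.029, v=-0.026, θ=0.004, ω=0.009
apply F[20]=+0.097 → step 21: x=-0.029, v=-0.023, θ=0.005, ω=0.007
apply F[21]=+0.090 → step 22: x=-0.030, v=-0.021, θ=0.005, ω=0.005
apply F[22]=+0.084 → step 23: x=-0.030, v=-0.018, θ=0.005, ω=0.003
apply F[23]=+0.079 → step 24: x=-0.030, v=-0.016, θ=0.005, ω=0.002
apply F[24]=+0.074 → step 25: x=-0.031, v=-0.014, θ=0.005, ω=0.000
apply F[25]=+0.069 → step 26: x=-0.031, v=-0.012, θ=0.005, ω=-0.001
apply F[26]=+0.066 → step 27: x=-0.031, v=-0.011, θ=0.005, ω=-0.002
apply F[27]=+0.061 → step 28: x=-0.031, v=-0.009, θ=0.005, ω=-0.002
apply F[28]=+0.058 → step 29: x=-0.032, v=-0.008, θ=0.005, ω=-0.003
apply F[29]=+0.055 → step 30: x=-0.032, v=-0.006, θ=0.005, ω=-0.004
apply F[30]=+0.051 → step 31: x=-0.032, v=-0.005, θ=0.005, ω=-0.004
apply F[31]=+0.049 → step 32: x=-0.032, v=-0.004, θ=0.005, ω=-0.005
apply F[32]=+0.046 → step 33: x=-0.032, v=-0.003, θ=0.004, ω=-0.005
apply F[33]=+0.043 → step 34: x=-0.032, v=-0.002, θ=0.004, ω=-0.005
apply F[34]=+0.042 → step 35: x=-0.032, v=-0.001, θ=0.004, ω=-0.005
apply F[35]=+0.039 → step 36: x=-0.032, v=0.000, θ=0.004, ω=-0.006
apply F[36]=+0.037 → step 37: x=-0.032, v=0.001, θ=0.004, ω=-0.006
Max |angle| over trajectory = 0.023 rad = 1.3°.

Answer: 1.3°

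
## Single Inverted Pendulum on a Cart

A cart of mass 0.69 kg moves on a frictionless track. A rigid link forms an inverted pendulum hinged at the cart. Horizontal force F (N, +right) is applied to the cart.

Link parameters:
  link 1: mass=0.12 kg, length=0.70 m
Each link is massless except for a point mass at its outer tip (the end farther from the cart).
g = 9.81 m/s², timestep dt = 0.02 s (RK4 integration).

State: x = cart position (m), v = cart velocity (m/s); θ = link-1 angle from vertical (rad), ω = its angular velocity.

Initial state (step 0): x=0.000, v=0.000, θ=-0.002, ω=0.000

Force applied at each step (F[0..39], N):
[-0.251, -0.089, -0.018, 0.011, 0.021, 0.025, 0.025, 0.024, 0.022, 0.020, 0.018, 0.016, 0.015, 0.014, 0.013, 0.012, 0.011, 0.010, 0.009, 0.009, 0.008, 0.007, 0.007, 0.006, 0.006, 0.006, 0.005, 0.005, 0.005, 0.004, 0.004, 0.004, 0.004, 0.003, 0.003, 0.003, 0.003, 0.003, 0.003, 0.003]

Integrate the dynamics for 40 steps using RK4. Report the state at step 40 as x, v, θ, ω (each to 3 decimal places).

apply F[0]=-0.251 → step 1: x=-0.000, v=-0.007, θ=-0.002, ω=0.010
apply F[1]=-0.089 → step 2: x=-0.000, v=-0.010, θ=-0.002, ω=0.013
apply F[2]=-0.018 → step 3: x=-0.000, v=-0.010, θ=-0.001, ω=0.013
apply F[3]=+0.011 → step 4: x=-0.001, v=-0.010, θ=-0.001, ω=0.012
apply F[4]=+0.021 → step 5: x=-0.001, v=-0.009, θ=-0.001, ω=0.011
apply F[5]=+0.025 → step 6: x=-0.001, v=-0.008, θ=-0.001, ω=0.010
apply F[6]=+0.025 → step 7: x=-0.001, v=-0.008, θ=-0.001, ω=0.008
apply F[7]=+0.024 → step 8: x=-0.001, v=-0.007, θ=-0.000, ω=0.007
apply F[8]=+0.022 → step 9: x=-0.001, v=-0.006, θ=-0.000, ω=0.006
apply F[9]=+0.020 → step 10: x=-0.002, v=-0.006, θ=-0.000, ω=0.005
apply F[10]=+0.018 → step 11: x=-0.002, v=-0.005, θ=-0.000, ω=0.005
apply F[11]=+0.016 → step 12: x=-0.002, v=-0.005, θ=0.000, ω=0.004
apply F[12]=+0.015 → step 13: x=-0.002, v=-0.004, θ=0.000, ω=0.003
apply F[13]=+0.014 → step 14: x=-0.002, v=-0.004, θ=0.000, ω=0.003
apply F[14]=+0.013 → step 15: x=-0.002, v=-0.004, θ=0.000, ω=0.002
apply F[15]=+0.012 → step 16: x=-0.002, v=-0.003, θ=0.000, ω=0.002
apply F[16]=+0.011 → step 17: x=-0.002, v=-0.003, θ=0.000, ω=0.002
apply F[17]=+0.010 → step 18: x=-0.002, v=-0.003, θ=0.000, ω=0.001
apply F[18]=+0.009 → step 19: x=-0.002, v=-0.002, θ=0.000, ω=0.001
apply F[19]=+0.009 → step 20: x=-0.002, v=-0.002, θ=0.000, ω=0.001
apply F[20]=+0.008 → step 21: x=-0.002, v=-0.002, θ=0.000, ω=0.001
apply F[21]=+0.007 → step 22: x=-0.002, v=-0.002, θ=0.000, ω=0.000
apply F[22]=+0.007 → step 23: x=-0.002, v=-0.002, θ=0.000, ω=0.000
apply F[23]=+0.006 → step 24: x=-0.002, v=-0.001, θ=0.000, ω=0.000
apply F[24]=+0.006 → step 25: x=-0.002, v=-0.001, θ=0.000, ω=0.000
apply F[25]=+0.006 → step 26: x=-0.002, v=-0.001, θ=0.000, ω=-0.000
apply F[26]=+0.005 → step 27: x=-0.003, v=-0.001, θ=0.000, ω=-0.000
apply F[27]=+0.005 → step 28: x=-0.003, v=-0.001, θ=0.000, ω=-0.000
apply F[28]=+0.005 → step 29: x=-0.003, v=-0.001, θ=0.000, ω=-0.000
apply F[29]=+0.004 → step 30: x=-0.003, v=-0.001, θ=0.000, ω=-0.000
apply F[30]=+0.004 → step 31: x=-0.003, v=-0.000, θ=0.000, ω=-0.000
apply F[31]=+0.004 → step 32: x=-0.003, v=-0.000, θ=0.000, ω=-0.000
apply F[32]=+0.004 → step 33: x=-0.003, v=-0.000, θ=0.000, ω=-0.000
apply F[33]=+0.003 → step 34: x=-0.003, v=-0.000, θ=0.000, ω=-0.000
apply F[34]=+0.003 → step 35: x=-0.003, v=-0.000, θ=0.000, ω=-0.000
apply F[35]=+0.003 → step 36: x=-0.003, v=-0.000, θ=0.000, ω=-0.000
apply F[36]=+0.003 → step 37: x=-0.003, v=0.000, θ=0.000, ω=-0.000
apply F[37]=+0.003 → step 38: x=-0.003, v=0.000, θ=0.000, ω=-0.000
apply F[38]=+0.003 → step 39: x=-0.003, v=0.000, θ=0.000, ω=-0.001
apply F[39]=+0.003 → step 40: x=-0.003, v=0.000, θ=0.000, ω=-0.001

Answer: x=-0.003, v=0.000, θ=0.000, ω=-0.001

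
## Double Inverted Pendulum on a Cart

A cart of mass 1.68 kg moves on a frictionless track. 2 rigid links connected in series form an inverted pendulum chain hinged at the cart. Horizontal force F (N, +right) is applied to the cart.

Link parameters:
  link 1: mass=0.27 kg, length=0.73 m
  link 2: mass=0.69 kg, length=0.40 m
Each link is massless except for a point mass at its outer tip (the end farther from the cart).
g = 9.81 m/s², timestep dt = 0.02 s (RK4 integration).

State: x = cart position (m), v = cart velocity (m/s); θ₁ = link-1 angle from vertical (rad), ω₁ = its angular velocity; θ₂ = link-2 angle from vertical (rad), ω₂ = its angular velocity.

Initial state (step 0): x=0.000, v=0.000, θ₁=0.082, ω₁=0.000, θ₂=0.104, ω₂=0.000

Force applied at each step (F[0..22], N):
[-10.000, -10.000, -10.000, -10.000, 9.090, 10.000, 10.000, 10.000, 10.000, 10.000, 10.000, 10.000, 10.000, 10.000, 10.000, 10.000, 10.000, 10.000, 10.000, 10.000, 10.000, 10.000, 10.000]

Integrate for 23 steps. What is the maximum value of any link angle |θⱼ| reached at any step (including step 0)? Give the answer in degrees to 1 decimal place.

Answer: 24.7°

Derivation:
apply F[0]=-10.000 → step 1: x=-0.001, v=-0.128, θ₁=0.084, ω₁=0.183, θ₂=0.104, ω₂=0.035
apply F[1]=-10.000 → step 2: x=-0.005, v=-0.256, θ₁=0.089, ω₁=0.369, θ₂=0.105, ω₂=0.066
apply F[2]=-10.000 → step 3: x=-0.012, v=-0.384, θ₁=0.099, ω₁=0.561, θ₂=0.107, ω₂=0.085
apply F[3]=-10.000 → step 4: x=-0.020, v=-0.514, θ₁=0.112, ω₁=0.764, θ₂=0.109, ω₂=0.090
apply F[4]=+9.090 → step 5: x=-0.030, v=-0.419, θ₁=0.126, ω₁=0.674, θ₂=0.110, ω₂=0.073
apply F[5]=+10.000 → step 6: x=-0.037, v=-0.315, θ₁=0.139, ω₁=0.584, θ₂=0.111, ω₂=0.034
apply F[6]=+10.000 → step 7: x=-0.042, v=-0.213, θ₁=0.150, ω₁=0.507, θ₂=0.112, ω₂=-0.025
apply F[7]=+10.000 → step 8: x=-0.046, v=-0.112, θ₁=0.159, ω₁=0.443, θ₂=0.110, ω₂=-0.104
apply F[8]=+10.000 → step 9: x=-0.047, v=-0.012, θ₁=0.167, ω₁=0.391, θ₂=0.107, ω₂=-0.204
apply F[9]=+10.000 → step 10: x=-0.046, v=0.087, θ₁=0.175, ω₁=0.351, θ₂=0.102, ω₂=-0.325
apply F[10]=+10.000 → step 11: x=-0.043, v=0.185, θ₁=0.182, ω₁=0.323, θ₂=0.094, ω₂=-0.470
apply F[11]=+10.000 → step 12: x=-0.039, v=0.283, θ₁=0.188, ω₁=0.308, θ₂=0.083, ω₂=-0.643
apply F[12]=+10.000 → step 13: x=-0.032, v=0.380, θ₁=0.194, ω₁=0.307, θ₂=0.068, ω₂=-0.847
apply F[13]=+10.000 → step 14: x=-0.024, v=0.477, θ₁=0.200, ω₁=0.321, θ₂=0.049, ω₂=-1.085
apply F[14]=+10.000 → step 15: x=-0.013, v=0.575, θ₁=0.207, ω₁=0.351, θ₂=0.025, ω₂=-1.363
apply F[15]=+10.000 → step 16: x=-0.001, v=0.672, θ₁=0.214, ω₁=0.395, θ₂=-0.006, ω₂=-1.679
apply F[16]=+10.000 → step 17: x=0.014, v=0.771, θ₁=0.223, ω₁=0.450, θ₂=-0.043, ω₂=-2.034
apply F[17]=+10.000 → step 18: x=0.030, v=0.870, θ₁=0.232, ω₁=0.512, θ₂=-0.087, ω₂=-2.420
apply F[18]=+10.000 → step 19: x=0.049, v=0.972, θ₁=0.243, ω₁=0.572, θ₂=-0.140, ω₂=-2.825
apply F[19]=+10.000 → step 20: x=0.069, v=1.075, θ₁=0.255, ω₁=0.620, θ₂=-0.200, ω₂=-3.236
apply F[20]=+10.000 → step 21: x=0.092, v=1.179, θ₁=0.268, ω₁=0.646, θ₂=-0.269, ω₂=-3.640
apply F[21]=+10.000 → step 22: x=0.116, v=1.286, θ₁=0.281, ω₁=0.642, θ₂=-0.346, ω₂=-4.028
apply F[22]=+10.000 → step 23: x=0.143, v=1.394, θ₁=0.293, ω₁=0.602, θ₂=-0.430, ω₂=-4.399
Max |angle| over trajectory = 0.430 rad = 24.7°.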